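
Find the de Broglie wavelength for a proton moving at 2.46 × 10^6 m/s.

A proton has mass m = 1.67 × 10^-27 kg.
1.61 × 10^-13 m

Using the de Broglie relation λ = h/(mv):

λ = h/(mv)
λ = (6.626 × 10^-34 J·s) / (1.67 × 10^-27 kg × 2.46 × 10^6 m/s)
λ = 1.61 × 10^-13 m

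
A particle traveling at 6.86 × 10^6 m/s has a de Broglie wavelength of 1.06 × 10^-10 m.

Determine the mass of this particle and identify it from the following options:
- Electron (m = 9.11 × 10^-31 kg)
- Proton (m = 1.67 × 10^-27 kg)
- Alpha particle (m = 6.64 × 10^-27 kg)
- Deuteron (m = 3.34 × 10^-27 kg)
The particle is an electron.

From λ = h/(mv), solve for mass:

m = h/(λv)
m = (6.626 × 10^-34 J·s) / (1.06 × 10^-10 m × 6.86 × 10^6 m/s)
m = 9.11 × 10^-31 kg

Comparing with the listed masses, this is closest to an electron.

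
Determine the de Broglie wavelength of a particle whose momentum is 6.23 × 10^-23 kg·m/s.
1.06 × 10^-11 m

Using the de Broglie relation λ = h/p:

λ = h/p
λ = (6.626 × 10^-34 J·s) / (6.23 × 10^-23 kg·m/s)
λ = 1.06 × 10^-11 m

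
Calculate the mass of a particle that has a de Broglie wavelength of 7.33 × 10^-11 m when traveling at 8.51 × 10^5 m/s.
1.06 × 10^-29 kg

From the de Broglie relation λ = h/(mv), we solve for m:

m = h/(λv)
m = (6.626 × 10^-34 J·s) / (7.33 × 10^-11 m × 8.51 × 10^5 m/s)
m = 1.06 × 10^-29 kg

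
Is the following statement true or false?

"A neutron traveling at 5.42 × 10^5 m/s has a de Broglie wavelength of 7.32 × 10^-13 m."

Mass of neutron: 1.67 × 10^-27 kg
True

The claim is correct.

Using λ = h/(mv):
λ = (6.626 × 10^-34 J·s) / (1.67 × 10^-27 kg × 5.42 × 10^5 m/s)
λ = 7.32 × 10^-13 m

This matches the claimed value.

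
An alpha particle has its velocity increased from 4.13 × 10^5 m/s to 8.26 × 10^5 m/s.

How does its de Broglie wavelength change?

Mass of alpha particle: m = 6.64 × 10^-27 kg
The wavelength decreases by a factor of 2.

Using λ = h/(mv):

Initial wavelength: λ₁ = h/(mv₁) = 2.42 × 10^-13 m
Final wavelength: λ₂ = h/(mv₂) = 1.21 × 10^-13 m

Since λ ∝ 1/v, when velocity increases by a factor of 2, the wavelength decreases by a factor of 2.

λ₂/λ₁ = v₁/v₂ = 1/2

The wavelength decreases by a factor of 2.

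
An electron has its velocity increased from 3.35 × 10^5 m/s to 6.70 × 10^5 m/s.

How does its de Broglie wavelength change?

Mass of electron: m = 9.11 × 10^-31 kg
The wavelength decreases by a factor of 2.

Using λ = h/(mv):

Initial wavelength: λ₁ = h/(mv₁) = 2.17 × 10^-9 m
Final wavelength: λ₂ = h/(mv₂) = 1.09 × 10^-9 m

Since λ ∝ 1/v, when velocity increases by a factor of 2, the wavelength decreases by a factor of 2.

λ₂/λ₁ = v₁/v₂ = 1/2

The wavelength decreases by a factor of 2.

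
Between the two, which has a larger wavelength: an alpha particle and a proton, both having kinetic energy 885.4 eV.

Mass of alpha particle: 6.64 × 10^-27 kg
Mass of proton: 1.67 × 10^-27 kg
The proton has the longer wavelength.

Using λ = h/√(2mKE):

For alpha particle: λ₁ = h/√(2m₁KE) = 4.83 × 10^-13 m
For proton: λ₂ = h/√(2m₂KE) = 9.63 × 10^-13 m

Since λ ∝ 1/√m at constant kinetic energy, the lighter particle has the longer wavelength.

The proton has the longer de Broglie wavelength.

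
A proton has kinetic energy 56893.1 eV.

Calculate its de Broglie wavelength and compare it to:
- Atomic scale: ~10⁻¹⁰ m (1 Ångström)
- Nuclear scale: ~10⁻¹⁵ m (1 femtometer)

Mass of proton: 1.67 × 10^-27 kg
λ = 1.20 × 10^-13 m, which is between nuclear and atomic scales.

Using λ = h/√(2mKE):

KE = 56893.1 eV = 9.115 × 10^-15 J

λ = h/√(2mKE)
λ = (6.626 × 10^-34 J·s) / √(2 × 1.67 × 10^-27 kg × 9.115 × 10^-15 J)
λ = 1.20 × 10^-13 m

Comparison:
- Atomic scale (10⁻¹⁰ m): λ is 0.0012× this size
- Nuclear scale (10⁻¹⁵ m): λ is 1.2e+02× this size

The wavelength is between nuclear and atomic scales.

This wavelength is appropriate for probing atomic structure but too large for nuclear physics experiments.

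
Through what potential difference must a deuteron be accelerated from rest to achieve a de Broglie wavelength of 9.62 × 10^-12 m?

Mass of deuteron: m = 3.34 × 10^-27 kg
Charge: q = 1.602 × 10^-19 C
4.43 V

From λ = h/√(2mqV), we solve for V:

λ² = h²/(2mqV)
V = h²/(2mqλ²)
V = (6.626 × 10^-34 J·s)² / (2 × 3.34 × 10^-27 kg × 1.602 × 10^-19 C × (9.62 × 10^-12 m)²)
V = 4.43 V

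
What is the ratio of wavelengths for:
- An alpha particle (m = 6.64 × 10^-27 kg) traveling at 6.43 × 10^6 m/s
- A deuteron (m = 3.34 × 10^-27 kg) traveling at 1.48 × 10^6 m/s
λ₁/λ₂ = 0.116

Using λ = h/(mv):

λ₁ = h/(m₁v₁) = 1.55 × 10^-14 m
λ₂ = h/(m₂v₂) = 1.34 × 10^-13 m

Ratio λ₁/λ₂ = (m₂v₂)/(m₁v₁)
         = (3.34 × 10^-27 kg × 1.48 × 10^6 m/s) / (6.64 × 10^-27 kg × 6.43 × 10^6 m/s)
         = 0.116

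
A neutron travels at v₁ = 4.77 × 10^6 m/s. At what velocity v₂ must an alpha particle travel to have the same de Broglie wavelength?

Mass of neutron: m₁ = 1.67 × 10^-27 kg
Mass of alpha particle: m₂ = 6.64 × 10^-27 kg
v₂ = 1.20 × 10^6 m/s

For equal de Broglie wavelengths: λ₁ = λ₂

h/(m₁v₁) = h/(m₂v₂)
m₁v₁ = m₂v₂
v₂ = v₁ · (m₁/m₂)

v₂ = 4.77 × 10^6 m/s × (1.67 × 10^-27 kg / 6.64 × 10^-27 kg)
v₂ = 1.20 × 10^6 m/s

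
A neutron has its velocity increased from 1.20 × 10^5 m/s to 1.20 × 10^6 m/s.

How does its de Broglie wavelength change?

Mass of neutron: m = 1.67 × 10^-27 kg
The wavelength decreases by a factor of 10.

Using λ = h/(mv):

Initial wavelength: λ₁ = h/(mv₁) = 3.31 × 10^-12 m
Final wavelength: λ₂ = h/(mv₂) = 3.31 × 10^-13 m

Since λ ∝ 1/v, when velocity increases by a factor of 10, the wavelength decreases by a factor of 10.

λ₂/λ₁ = v₁/v₂ = 1/10

The wavelength decreases by a factor of 10.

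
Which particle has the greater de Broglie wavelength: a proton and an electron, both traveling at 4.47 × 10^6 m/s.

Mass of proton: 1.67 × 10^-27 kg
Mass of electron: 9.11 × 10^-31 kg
The electron has the longer wavelength.

Using λ = h/(mv), since both particles have the same velocity, the wavelength depends only on mass.

For proton: λ₁ = h/(m₁v) = 8.88 × 10^-14 m
For electron: λ₂ = h/(m₂v) = 1.63 × 10^-10 m

Since λ ∝ 1/m at constant velocity, the lighter particle has the longer wavelength.

The electron has the longer de Broglie wavelength.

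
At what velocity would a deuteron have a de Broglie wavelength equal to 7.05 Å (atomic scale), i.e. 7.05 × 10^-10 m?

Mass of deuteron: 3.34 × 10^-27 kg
2.81 × 10^2 m/s

From λ = h/(mv), solve for v:

v = h/(mλ)
v = (6.626 × 10^-34 J·s) / (3.34 × 10^-27 kg × 7.05 × 10^-10 m)
v = 2.81 × 10^2 m/s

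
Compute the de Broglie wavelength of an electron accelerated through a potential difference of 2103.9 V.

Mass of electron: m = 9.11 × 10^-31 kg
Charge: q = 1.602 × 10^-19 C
2.67 × 10^-11 m

When a particle is accelerated through voltage V, it gains kinetic energy KE = qV.

The de Broglie wavelength is then λ = h/√(2mqV):

λ = h/√(2mqV)
λ = (6.626 × 10^-34 J·s) / √(2 × 9.11 × 10^-31 kg × 1.602 × 10^-19 C × 2103.9 V)
λ = 2.67 × 10^-11 m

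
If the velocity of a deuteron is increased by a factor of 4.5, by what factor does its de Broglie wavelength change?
The wavelength decreases by a factor of 4.5.

From λ = h/(mv), the wavelength is inversely proportional to velocity:

λ ∝ 1/v

If v → 4.5v, then λ → λ/4.5

When velocity is increased by a factor of 4.5, the wavelength decreases by a factor of 4.5.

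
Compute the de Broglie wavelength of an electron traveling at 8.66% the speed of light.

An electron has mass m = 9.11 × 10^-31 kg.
2.80 × 10^-11 m

Using the de Broglie relation λ = h/(mv):

v = 8.66% × c = 2.596 × 10^7 m/s

λ = h/(mv)
λ = (6.626 × 10^-34 J·s) / (9.11 × 10^-31 kg × 2.596 × 10^7 m/s)
λ = 2.80 × 10^-11 m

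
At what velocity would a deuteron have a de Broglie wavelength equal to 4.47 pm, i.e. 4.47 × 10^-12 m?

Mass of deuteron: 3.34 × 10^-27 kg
4.44 × 10^4 m/s

From λ = h/(mv), solve for v:

v = h/(mλ)
v = (6.626 × 10^-34 J·s) / (3.34 × 10^-27 kg × 4.47 × 10^-12 m)
v = 4.44 × 10^4 m/s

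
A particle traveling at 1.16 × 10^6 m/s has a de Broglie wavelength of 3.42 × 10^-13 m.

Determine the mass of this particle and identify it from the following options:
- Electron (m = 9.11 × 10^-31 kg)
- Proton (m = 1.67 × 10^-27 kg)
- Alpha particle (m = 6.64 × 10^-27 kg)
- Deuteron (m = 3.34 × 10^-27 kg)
The particle is a proton.

From λ = h/(mv), solve for mass:

m = h/(λv)
m = (6.626 × 10^-34 J·s) / (3.42 × 10^-13 m × 1.16 × 10^6 m/s)
m = 1.67 × 10^-27 kg

Comparing with the listed masses, this is closest to a proton.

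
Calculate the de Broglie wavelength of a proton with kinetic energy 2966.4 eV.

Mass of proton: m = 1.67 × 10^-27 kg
5.26 × 10^-13 m

Using λ = h/√(2mKE):

First convert KE to Joules: KE = 2966.4 eV = 4.753 × 10^-16 J

λ = h/√(2mKE)
λ = (6.626 × 10^-34 J·s) / √(2 × 1.67 × 10^-27 kg × 4.753 × 10^-16 J)
λ = 5.26 × 10^-13 m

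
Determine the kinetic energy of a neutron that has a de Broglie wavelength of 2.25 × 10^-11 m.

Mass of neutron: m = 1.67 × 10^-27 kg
2.60 × 10^-19 J (or 1.62 eV)

From λ = h/√(2mKE), we solve for KE:

λ² = h²/(2mKE)
KE = h²/(2mλ²)
KE = (6.626 × 10^-34 J·s)² / (2 × 1.67 × 10^-27 kg × (2.25 × 10^-11 m)²)
KE = 2.60 × 10^-19 J
KE = 1.62 eV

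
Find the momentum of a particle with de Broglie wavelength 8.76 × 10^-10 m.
7.56 × 10^-25 kg·m/s

From the de Broglie relation λ = h/p, we solve for p:

p = h/λ
p = (6.626 × 10^-34 J·s) / (8.76 × 10^-10 m)
p = 7.56 × 10^-25 kg·m/s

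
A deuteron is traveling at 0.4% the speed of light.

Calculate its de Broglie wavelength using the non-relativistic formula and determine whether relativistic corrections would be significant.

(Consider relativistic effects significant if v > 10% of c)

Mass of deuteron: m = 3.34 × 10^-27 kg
No, relativistic corrections are not needed.

Using the non-relativistic de Broglie formula λ = h/(mv):

v = 0.4% × c = 1.199 × 10^6 m/s

λ = h/(mv)
λ = (6.626 × 10^-34 J·s) / (3.34 × 10^-27 kg × 1.199 × 10^6 m/s)
λ = 1.65 × 10^-13 m

Since v = 0.4% of c < 10% of c, relativistic corrections are NOT significant and this non-relativistic result is a good approximation.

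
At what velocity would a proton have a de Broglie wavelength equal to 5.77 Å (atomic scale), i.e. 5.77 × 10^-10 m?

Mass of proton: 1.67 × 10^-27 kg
6.88 × 10^2 m/s

From λ = h/(mv), solve for v:

v = h/(mλ)
v = (6.626 × 10^-34 J·s) / (1.67 × 10^-27 kg × 5.77 × 10^-10 m)
v = 6.88 × 10^2 m/s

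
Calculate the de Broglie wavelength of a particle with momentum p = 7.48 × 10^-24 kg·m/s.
8.86 × 10^-11 m

Using the de Broglie relation λ = h/p:

λ = h/p
λ = (6.626 × 10^-34 J·s) / (7.48 × 10^-24 kg·m/s)
λ = 8.86 × 10^-11 m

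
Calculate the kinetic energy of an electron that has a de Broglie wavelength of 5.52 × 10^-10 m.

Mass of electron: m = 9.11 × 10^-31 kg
7.91 × 10^-19 J (or 4.94 eV)

From λ = h/√(2mKE), we solve for KE:

λ² = h²/(2mKE)
KE = h²/(2mλ²)
KE = (6.626 × 10^-34 J·s)² / (2 × 9.11 × 10^-31 kg × (5.52 × 10^-10 m)²)
KE = 7.91 × 10^-19 J
KE = 4.94 eV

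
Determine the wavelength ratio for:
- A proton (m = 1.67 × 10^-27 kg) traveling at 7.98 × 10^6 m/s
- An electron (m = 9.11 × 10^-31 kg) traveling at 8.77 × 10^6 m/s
λ₁/λ₂ = 6.00 × 10^-4

Using λ = h/(mv):

λ₁ = h/(m₁v₁) = 4.97 × 10^-14 m
λ₂ = h/(m₂v₂) = 8.29 × 10^-11 m

Ratio λ₁/λ₂ = (m₂v₂)/(m₁v₁)
         = (9.11 × 10^-31 kg × 8.77 × 10^6 m/s) / (1.67 × 10^-27 kg × 7.98 × 10^6 m/s)
         = 6.00 × 10^-4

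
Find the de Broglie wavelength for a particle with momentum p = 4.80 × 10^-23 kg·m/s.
1.38 × 10^-11 m

Using the de Broglie relation λ = h/p:

λ = h/p
λ = (6.626 × 10^-34 J·s) / (4.80 × 10^-23 kg·m/s)
λ = 1.38 × 10^-11 m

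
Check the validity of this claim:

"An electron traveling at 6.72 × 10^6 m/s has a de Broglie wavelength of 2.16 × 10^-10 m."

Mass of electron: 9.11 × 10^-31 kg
False

The claim is incorrect.

Using λ = h/(mv):
λ = (6.626 × 10^-34 J·s) / (9.11 × 10^-31 kg × 6.72 × 10^6 m/s)
λ = 1.08 × 10^-10 m

The actual wavelength differs from the claimed 2.16 × 10^-10 m.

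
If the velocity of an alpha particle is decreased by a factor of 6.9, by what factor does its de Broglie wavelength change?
The wavelength increases by a factor of 6.9.

From λ = h/(mv), the wavelength is inversely proportional to velocity:

λ ∝ 1/v

If v → v/6.9, then λ → 6.9λ

When velocity is decreased by a factor of 6.9, the wavelength increases by a factor of 6.9.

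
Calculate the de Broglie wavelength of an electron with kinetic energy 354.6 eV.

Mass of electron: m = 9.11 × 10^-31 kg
6.51 × 10^-11 m

Using λ = h/√(2mKE):

First convert KE to Joules: KE = 354.6 eV = 5.681 × 10^-17 J

λ = h/√(2mKE)
λ = (6.626 × 10^-34 J·s) / √(2 × 9.11 × 10^-31 kg × 5.681 × 10^-17 J)
λ = 6.51 × 10^-11 m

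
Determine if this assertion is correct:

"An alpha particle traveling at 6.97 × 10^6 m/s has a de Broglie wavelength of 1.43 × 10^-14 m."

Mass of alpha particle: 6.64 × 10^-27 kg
True

The claim is correct.

Using λ = h/(mv):
λ = (6.626 × 10^-34 J·s) / (6.64 × 10^-27 kg × 6.97 × 10^6 m/s)
λ = 1.43 × 10^-14 m

This matches the claimed value.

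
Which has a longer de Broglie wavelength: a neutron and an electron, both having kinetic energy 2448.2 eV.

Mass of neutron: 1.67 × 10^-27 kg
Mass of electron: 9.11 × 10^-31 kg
The electron has the longer wavelength.

Using λ = h/√(2mKE):

For neutron: λ₁ = h/√(2m₁KE) = 5.79 × 10^-13 m
For electron: λ₂ = h/√(2m₂KE) = 2.48 × 10^-11 m

Since λ ∝ 1/√m at constant kinetic energy, the lighter particle has the longer wavelength.

The electron has the longer de Broglie wavelength.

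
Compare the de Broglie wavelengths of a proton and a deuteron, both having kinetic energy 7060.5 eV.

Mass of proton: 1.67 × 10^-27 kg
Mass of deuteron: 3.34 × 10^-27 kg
The proton has the longer wavelength.

Using λ = h/√(2mKE):

For proton: λ₁ = h/√(2m₁KE) = 3.41 × 10^-13 m
For deuteron: λ₂ = h/√(2m₂KE) = 2.41 × 10^-13 m

Since λ ∝ 1/√m at constant kinetic energy, the lighter particle has the longer wavelength.

The proton has the longer de Broglie wavelength.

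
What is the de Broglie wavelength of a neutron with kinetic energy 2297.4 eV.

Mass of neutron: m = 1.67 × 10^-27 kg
5.98 × 10^-13 m

Using λ = h/√(2mKE):

First convert KE to Joules: KE = 2297.4 eV = 3.681 × 10^-16 J

λ = h/√(2mKE)
λ = (6.626 × 10^-34 J·s) / √(2 × 1.67 × 10^-27 kg × 3.681 × 10^-16 J)
λ = 5.98 × 10^-13 m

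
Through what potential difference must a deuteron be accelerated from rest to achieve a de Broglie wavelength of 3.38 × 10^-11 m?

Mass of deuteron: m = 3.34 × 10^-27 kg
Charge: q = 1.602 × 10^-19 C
3.59 × 10^-1 V

From λ = h/√(2mqV), we solve for V:

λ² = h²/(2mqV)
V = h²/(2mqλ²)
V = (6.626 × 10^-34 J·s)² / (2 × 3.34 × 10^-27 kg × 1.602 × 10^-19 C × (3.38 × 10^-11 m)²)
V = 3.59 × 10^-1 V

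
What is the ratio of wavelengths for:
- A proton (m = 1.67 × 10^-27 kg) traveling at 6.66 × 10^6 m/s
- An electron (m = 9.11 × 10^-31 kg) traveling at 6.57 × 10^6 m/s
λ₁/λ₂ = 5.38 × 10^-4

Using λ = h/(mv):

λ₁ = h/(m₁v₁) = 5.96 × 10^-14 m
λ₂ = h/(m₂v₂) = 1.11 × 10^-10 m

Ratio λ₁/λ₂ = (m₂v₂)/(m₁v₁)
         = (9.11 × 10^-31 kg × 6.57 × 10^6 m/s) / (1.67 × 10^-27 kg × 6.66 × 10^6 m/s)
         = 5.38 × 10^-4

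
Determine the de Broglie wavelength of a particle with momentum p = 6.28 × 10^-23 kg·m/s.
1.06 × 10^-11 m

Using the de Broglie relation λ = h/p:

λ = h/p
λ = (6.626 × 10^-34 J·s) / (6.28 × 10^-23 kg·m/s)
λ = 1.06 × 10^-11 m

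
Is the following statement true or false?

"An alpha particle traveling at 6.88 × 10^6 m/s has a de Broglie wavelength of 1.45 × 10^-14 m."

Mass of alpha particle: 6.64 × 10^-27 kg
True

The claim is correct.

Using λ = h/(mv):
λ = (6.626 × 10^-34 J·s) / (6.64 × 10^-27 kg × 6.88 × 10^6 m/s)
λ = 1.45 × 10^-14 m

This matches the claimed value.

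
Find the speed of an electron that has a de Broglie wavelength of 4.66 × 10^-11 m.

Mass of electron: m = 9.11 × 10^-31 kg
1.56 × 10^7 m/s

From the de Broglie relation λ = h/(mv), we solve for v:

v = h/(mλ)
v = (6.626 × 10^-34 J·s) / (9.11 × 10^-31 kg × 4.66 × 10^-11 m)
v = 1.56 × 10^7 m/s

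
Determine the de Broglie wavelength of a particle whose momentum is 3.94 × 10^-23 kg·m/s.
1.68 × 10^-11 m

Using the de Broglie relation λ = h/p:

λ = h/p
λ = (6.626 × 10^-34 J·s) / (3.94 × 10^-23 kg·m/s)
λ = 1.68 × 10^-11 m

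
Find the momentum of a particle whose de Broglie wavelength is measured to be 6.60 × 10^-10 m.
1.00 × 10^-24 kg·m/s

From the de Broglie relation λ = h/p, we solve for p:

p = h/λ
p = (6.626 × 10^-34 J·s) / (6.60 × 10^-10 m)
p = 1.00 × 10^-24 kg·m/s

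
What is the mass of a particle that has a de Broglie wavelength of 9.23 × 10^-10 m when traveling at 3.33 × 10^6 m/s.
2.16 × 10^-31 kg

From the de Broglie relation λ = h/(mv), we solve for m:

m = h/(λv)
m = (6.626 × 10^-34 J·s) / (9.23 × 10^-10 m × 3.33 × 10^6 m/s)
m = 2.16 × 10^-31 kg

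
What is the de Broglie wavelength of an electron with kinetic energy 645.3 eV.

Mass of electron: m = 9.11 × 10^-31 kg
4.83 × 10^-11 m

Using λ = h/√(2mKE):

First convert KE to Joules: KE = 645.3 eV = 1.034 × 10^-16 J

λ = h/√(2mKE)
λ = (6.626 × 10^-34 J·s) / √(2 × 9.11 × 10^-31 kg × 1.034 × 10^-16 J)
λ = 4.83 × 10^-11 m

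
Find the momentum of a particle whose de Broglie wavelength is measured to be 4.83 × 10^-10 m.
1.37 × 10^-24 kg·m/s

From the de Broglie relation λ = h/p, we solve for p:

p = h/λ
p = (6.626 × 10^-34 J·s) / (4.83 × 10^-10 m)
p = 1.37 × 10^-24 kg·m/s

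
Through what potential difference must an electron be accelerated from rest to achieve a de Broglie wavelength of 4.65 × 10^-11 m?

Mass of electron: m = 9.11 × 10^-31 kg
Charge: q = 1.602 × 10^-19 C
696 V

From λ = h/√(2mqV), we solve for V:

λ² = h²/(2mqV)
V = h²/(2mqλ²)
V = (6.626 × 10^-34 J·s)² / (2 × 9.11 × 10^-31 kg × 1.602 × 10^-19 C × (4.65 × 10^-11 m)²)
V = 696 V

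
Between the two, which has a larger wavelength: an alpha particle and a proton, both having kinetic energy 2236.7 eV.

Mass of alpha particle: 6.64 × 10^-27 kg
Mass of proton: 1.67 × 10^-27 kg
The proton has the longer wavelength.

Using λ = h/√(2mKE):

For alpha particle: λ₁ = h/√(2m₁KE) = 3.04 × 10^-13 m
For proton: λ₂ = h/√(2m₂KE) = 6.06 × 10^-13 m

Since λ ∝ 1/√m at constant kinetic energy, the lighter particle has the longer wavelength.

The proton has the longer de Broglie wavelength.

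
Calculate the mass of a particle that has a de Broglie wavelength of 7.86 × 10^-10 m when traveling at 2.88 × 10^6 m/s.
2.93 × 10^-31 kg

From the de Broglie relation λ = h/(mv), we solve for m:

m = h/(λv)
m = (6.626 × 10^-34 J·s) / (7.86 × 10^-10 m × 2.88 × 10^6 m/s)
m = 2.93 × 10^-31 kg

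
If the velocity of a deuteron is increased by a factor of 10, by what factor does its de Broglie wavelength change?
The wavelength decreases by a factor of 10.

From λ = h/(mv), the wavelength is inversely proportional to velocity:

λ ∝ 1/v

If v → 10v, then λ → λ/10

When velocity is increased by a factor of 10, the wavelength decreases by a factor of 10.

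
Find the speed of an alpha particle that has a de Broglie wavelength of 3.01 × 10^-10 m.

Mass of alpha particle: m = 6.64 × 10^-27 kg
3.32 × 10^2 m/s

From the de Broglie relation λ = h/(mv), we solve for v:

v = h/(mλ)
v = (6.626 × 10^-34 J·s) / (6.64 × 10^-27 kg × 3.01 × 10^-10 m)
v = 3.32 × 10^2 m/s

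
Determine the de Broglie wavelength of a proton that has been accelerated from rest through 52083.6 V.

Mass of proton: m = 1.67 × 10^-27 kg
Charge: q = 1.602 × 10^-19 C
1.26 × 10^-13 m

When a particle is accelerated through voltage V, it gains kinetic energy KE = qV.

The de Broglie wavelength is then λ = h/√(2mqV):

λ = h/√(2mqV)
λ = (6.626 × 10^-34 J·s) / √(2 × 1.67 × 10^-27 kg × 1.602 × 10^-19 C × 52083.6 V)
λ = 1.26 × 10^-13 m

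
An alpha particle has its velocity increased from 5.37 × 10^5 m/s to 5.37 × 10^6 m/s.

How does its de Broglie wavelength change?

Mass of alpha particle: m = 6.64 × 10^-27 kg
The wavelength decreases by a factor of 10.

Using λ = h/(mv):

Initial wavelength: λ₁ = h/(mv₁) = 1.86 × 10^-13 m
Final wavelength: λ₂ = h/(mv₂) = 1.86 × 10^-14 m

Since λ ∝ 1/v, when velocity increases by a factor of 10, the wavelength decreases by a factor of 10.

λ₂/λ₁ = v₁/v₂ = 1/10

The wavelength decreases by a factor of 10.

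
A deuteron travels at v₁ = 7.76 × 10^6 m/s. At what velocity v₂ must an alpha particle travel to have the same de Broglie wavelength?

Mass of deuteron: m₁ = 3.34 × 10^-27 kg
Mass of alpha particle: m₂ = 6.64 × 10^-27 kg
v₂ = 3.90 × 10^6 m/s

For equal de Broglie wavelengths: λ₁ = λ₂

h/(m₁v₁) = h/(m₂v₂)
m₁v₁ = m₂v₂
v₂ = v₁ · (m₁/m₂)

v₂ = 7.76 × 10^6 m/s × (3.34 × 10^-27 kg / 6.64 × 10^-27 kg)
v₂ = 3.90 × 10^6 m/s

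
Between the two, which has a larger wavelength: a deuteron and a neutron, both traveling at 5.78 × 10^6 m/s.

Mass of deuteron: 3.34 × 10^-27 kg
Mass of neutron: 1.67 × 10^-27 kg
The neutron has the longer wavelength.

Using λ = h/(mv), since both particles have the same velocity, the wavelength depends only on mass.

For deuteron: λ₁ = h/(m₁v) = 3.43 × 10^-14 m
For neutron: λ₂ = h/(m₂v) = 6.86 × 10^-14 m

Since λ ∝ 1/m at constant velocity, the lighter particle has the longer wavelength.

The neutron has the longer de Broglie wavelength.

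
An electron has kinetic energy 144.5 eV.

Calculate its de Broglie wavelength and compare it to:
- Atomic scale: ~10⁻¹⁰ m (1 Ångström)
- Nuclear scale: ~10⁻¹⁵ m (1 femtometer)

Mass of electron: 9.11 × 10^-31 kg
λ = 1.02 × 10^-10 m, which is larger than typical atomic dimensions (~1 Å).

Using λ = h/√(2mKE):

KE = 144.5 eV = 2.315 × 10^-17 J

λ = h/√(2mKE)
λ = (6.626 × 10^-34 J·s) / √(2 × 9.11 × 10^-31 kg × 2.315 × 10^-17 J)
λ = 1.02 × 10^-10 m

Comparison:
- Atomic scale (10⁻¹⁰ m): λ is 1× this size
- Nuclear scale (10⁻¹⁵ m): λ is 1e+05× this size

The wavelength is larger than typical atomic dimensions (~1 Å).

This wavelength is significant for atomic-scale phenomena like electron diffraction from crystal lattices.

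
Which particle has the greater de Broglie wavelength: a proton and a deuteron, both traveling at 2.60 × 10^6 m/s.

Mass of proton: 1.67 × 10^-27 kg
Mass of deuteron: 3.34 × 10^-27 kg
The proton has the longer wavelength.

Using λ = h/(mv), since both particles have the same velocity, the wavelength depends only on mass.

For proton: λ₁ = h/(m₁v) = 1.53 × 10^-13 m
For deuteron: λ₂ = h/(m₂v) = 7.63 × 10^-14 m

Since λ ∝ 1/m at constant velocity, the lighter particle has the longer wavelength.

The proton has the longer de Broglie wavelength.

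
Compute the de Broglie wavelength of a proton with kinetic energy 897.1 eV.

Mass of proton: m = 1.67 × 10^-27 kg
9.56 × 10^-13 m

Using λ = h/√(2mKE):

First convert KE to Joules: KE = 897.1 eV = 1.437 × 10^-16 J

λ = h/√(2mKE)
λ = (6.626 × 10^-34 J·s) / √(2 × 1.67 × 10^-27 kg × 1.437 × 10^-16 J)
λ = 9.56 × 10^-13 m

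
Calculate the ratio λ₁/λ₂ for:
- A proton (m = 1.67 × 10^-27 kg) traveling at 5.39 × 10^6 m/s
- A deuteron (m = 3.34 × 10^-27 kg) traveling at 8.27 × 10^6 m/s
λ₁/λ₂ = 3.07

Using λ = h/(mv):

λ₁ = h/(m₁v₁) = 7.36 × 10^-14 m
λ₂ = h/(m₂v₂) = 2.40 × 10^-14 m

Ratio λ₁/λ₂ = (m₂v₂)/(m₁v₁)
         = (3.34 × 10^-27 kg × 8.27 × 10^6 m/s) / (1.67 × 10^-27 kg × 5.39 × 10^6 m/s)
         = 3.07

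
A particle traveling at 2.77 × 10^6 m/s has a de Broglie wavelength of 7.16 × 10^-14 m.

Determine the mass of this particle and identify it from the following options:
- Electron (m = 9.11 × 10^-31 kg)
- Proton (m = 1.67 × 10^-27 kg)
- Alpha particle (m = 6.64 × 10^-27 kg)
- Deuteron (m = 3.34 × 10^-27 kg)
The particle is a deuteron.

From λ = h/(mv), solve for mass:

m = h/(λv)
m = (6.626 × 10^-34 J·s) / (7.16 × 10^-14 m × 2.77 × 10^6 m/s)
m = 3.34 × 10^-27 kg

Comparing with the listed masses, this is closest to a deuteron.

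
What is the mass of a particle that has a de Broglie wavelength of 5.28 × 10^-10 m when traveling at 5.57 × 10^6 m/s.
2.25 × 10^-31 kg

From the de Broglie relation λ = h/(mv), we solve for m:

m = h/(λv)
m = (6.626 × 10^-34 J·s) / (5.28 × 10^-10 m × 5.57 × 10^6 m/s)
m = 2.25 × 10^-31 kg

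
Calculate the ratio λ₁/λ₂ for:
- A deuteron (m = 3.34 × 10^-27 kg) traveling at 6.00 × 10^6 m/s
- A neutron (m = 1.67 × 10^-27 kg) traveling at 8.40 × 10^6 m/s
λ₁/λ₂ = 0.700

Using λ = h/(mv):

λ₁ = h/(m₁v₁) = 3.31 × 10^-14 m
λ₂ = h/(m₂v₂) = 4.72 × 10^-14 m

Ratio λ₁/λ₂ = (m₂v₂)/(m₁v₁)
         = (1.67 × 10^-27 kg × 8.40 × 10^6 m/s) / (3.34 × 10^-27 kg × 6.00 × 10^6 m/s)
         = 0.700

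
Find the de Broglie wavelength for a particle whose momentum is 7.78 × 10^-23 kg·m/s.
8.52 × 10^-12 m

Using the de Broglie relation λ = h/p:

λ = h/p
λ = (6.626 × 10^-34 J·s) / (7.78 × 10^-23 kg·m/s)
λ = 8.52 × 10^-12 m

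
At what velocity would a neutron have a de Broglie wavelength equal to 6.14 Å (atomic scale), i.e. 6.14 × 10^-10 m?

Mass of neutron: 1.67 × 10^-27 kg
6.46 × 10^2 m/s

From λ = h/(mv), solve for v:

v = h/(mλ)
v = (6.626 × 10^-34 J·s) / (1.67 × 10^-27 kg × 6.14 × 10^-10 m)
v = 6.46 × 10^2 m/s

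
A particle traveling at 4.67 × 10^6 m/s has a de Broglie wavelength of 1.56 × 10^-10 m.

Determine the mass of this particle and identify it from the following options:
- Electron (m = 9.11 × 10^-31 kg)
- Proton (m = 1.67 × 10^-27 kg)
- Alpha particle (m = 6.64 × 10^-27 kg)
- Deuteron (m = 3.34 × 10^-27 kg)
The particle is an electron.

From λ = h/(mv), solve for mass:

m = h/(λv)
m = (6.626 × 10^-34 J·s) / (1.56 × 10^-10 m × 4.67 × 10^6 m/s)
m = 9.10 × 10^-31 kg

Comparing with the listed masses, this is closest to an electron.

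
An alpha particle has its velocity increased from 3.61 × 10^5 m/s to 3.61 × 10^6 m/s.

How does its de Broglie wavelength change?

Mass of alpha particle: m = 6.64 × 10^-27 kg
The wavelength decreases by a factor of 10.

Using λ = h/(mv):

Initial wavelength: λ₁ = h/(mv₁) = 2.76 × 10^-13 m
Final wavelength: λ₂ = h/(mv₂) = 2.76 × 10^-14 m

Since λ ∝ 1/v, when velocity increases by a factor of 10, the wavelength decreases by a factor of 10.

λ₂/λ₁ = v₁/v₂ = 1/10

The wavelength decreases by a factor of 10.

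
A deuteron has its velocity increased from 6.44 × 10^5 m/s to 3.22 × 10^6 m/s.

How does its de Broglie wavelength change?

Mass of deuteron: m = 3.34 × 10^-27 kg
The wavelength decreases by a factor of 5.

Using λ = h/(mv):

Initial wavelength: λ₁ = h/(mv₁) = 3.08 × 10^-13 m
Final wavelength: λ₂ = h/(mv₂) = 6.16 × 10^-14 m

Since λ ∝ 1/v, when velocity increases by a factor of 5, the wavelength decreases by a factor of 5.

λ₂/λ₁ = v₁/v₂ = 1/5

The wavelength decreases by a factor of 5.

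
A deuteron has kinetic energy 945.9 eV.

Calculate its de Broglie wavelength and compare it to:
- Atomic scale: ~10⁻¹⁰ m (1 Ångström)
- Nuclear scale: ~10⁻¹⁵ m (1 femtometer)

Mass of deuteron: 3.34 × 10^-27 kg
λ = 6.59 × 10^-13 m, which is between nuclear and atomic scales.

Using λ = h/√(2mKE):

KE = 945.9 eV = 1.515 × 10^-16 J

λ = h/√(2mKE)
λ = (6.626 × 10^-34 J·s) / √(2 × 3.34 × 10^-27 kg × 1.515 × 10^-16 J)
λ = 6.59 × 10^-13 m

Comparison:
- Atomic scale (10⁻¹⁰ m): λ is 0.0066× this size
- Nuclear scale (10⁻¹⁵ m): λ is 6.6e+02× this size

The wavelength is between nuclear and atomic scales.

This wavelength is appropriate for probing atomic structure but too large for nuclear physics experiments.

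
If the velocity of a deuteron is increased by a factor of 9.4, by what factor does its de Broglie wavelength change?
The wavelength decreases by a factor of 9.4.

From λ = h/(mv), the wavelength is inversely proportional to velocity:

λ ∝ 1/v

If v → 9.4v, then λ → λ/9.4

When velocity is increased by a factor of 9.4, the wavelength decreases by a factor of 9.4.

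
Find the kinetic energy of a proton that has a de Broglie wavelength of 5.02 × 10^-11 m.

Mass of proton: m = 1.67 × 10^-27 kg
5.22 × 10^-20 J (or 0.326 eV)

From λ = h/√(2mKE), we solve for KE:

λ² = h²/(2mKE)
KE = h²/(2mλ²)
KE = (6.626 × 10^-34 J·s)² / (2 × 1.67 × 10^-27 kg × (5.02 × 10^-11 m)²)
KE = 5.22 × 10^-20 J
KE = 0.326 eV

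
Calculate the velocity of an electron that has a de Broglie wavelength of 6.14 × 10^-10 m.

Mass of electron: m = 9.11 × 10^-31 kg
1.18 × 10^6 m/s

From the de Broglie relation λ = h/(mv), we solve for v:

v = h/(mλ)
v = (6.626 × 10^-34 J·s) / (9.11 × 10^-31 kg × 6.14 × 10^-10 m)
v = 1.18 × 10^6 m/s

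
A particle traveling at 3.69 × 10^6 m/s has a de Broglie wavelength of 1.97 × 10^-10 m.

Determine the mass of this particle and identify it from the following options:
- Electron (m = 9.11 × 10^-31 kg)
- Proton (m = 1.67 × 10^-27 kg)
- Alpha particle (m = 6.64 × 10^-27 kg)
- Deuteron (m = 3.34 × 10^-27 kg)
The particle is an electron.

From λ = h/(mv), solve for mass:

m = h/(λv)
m = (6.626 × 10^-34 J·s) / (1.97 × 10^-10 m × 3.69 × 10^6 m/s)
m = 9.12 × 10^-31 kg

Comparing with the listed masses, this is closest to an electron.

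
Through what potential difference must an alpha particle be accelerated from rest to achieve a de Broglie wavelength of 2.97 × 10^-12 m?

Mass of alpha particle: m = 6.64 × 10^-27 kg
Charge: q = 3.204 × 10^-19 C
11.7 V

From λ = h/√(2mqV), we solve for V:

λ² = h²/(2mqV)
V = h²/(2mqλ²)
V = (6.626 × 10^-34 J·s)² / (2 × 6.64 × 10^-27 kg × 3.204 × 10^-19 C × (2.97 × 10^-12 m)²)
V = 11.7 V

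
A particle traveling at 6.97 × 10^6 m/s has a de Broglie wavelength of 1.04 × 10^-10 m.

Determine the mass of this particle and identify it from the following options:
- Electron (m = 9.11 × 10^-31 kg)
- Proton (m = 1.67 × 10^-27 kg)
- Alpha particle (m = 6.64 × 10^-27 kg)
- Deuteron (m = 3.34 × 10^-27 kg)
The particle is an electron.

From λ = h/(mv), solve for mass:

m = h/(λv)
m = (6.626 × 10^-34 J·s) / (1.04 × 10^-10 m × 6.97 × 10^6 m/s)
m = 9.14 × 10^-31 kg

Comparing with the listed masses, this is closest to an electron.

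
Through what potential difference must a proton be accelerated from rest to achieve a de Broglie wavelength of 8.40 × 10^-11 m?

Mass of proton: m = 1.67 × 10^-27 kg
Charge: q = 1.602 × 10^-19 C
1.16 × 10^-1 V

From λ = h/√(2mqV), we solve for V:

λ² = h²/(2mqV)
V = h²/(2mqλ²)
V = (6.626 × 10^-34 J·s)² / (2 × 1.67 × 10^-27 kg × 1.602 × 10^-19 C × (8.40 × 10^-11 m)²)
V = 1.16 × 10^-1 V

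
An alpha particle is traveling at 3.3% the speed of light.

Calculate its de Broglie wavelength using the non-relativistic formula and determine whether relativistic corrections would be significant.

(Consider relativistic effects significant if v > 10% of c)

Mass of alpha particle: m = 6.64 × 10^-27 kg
No, relativistic corrections are not needed.

Using the non-relativistic de Broglie formula λ = h/(mv):

v = 3.3% × c = 9.893 × 10^6 m/s

λ = h/(mv)
λ = (6.626 × 10^-34 J·s) / (6.64 × 10^-27 kg × 9.893 × 10^6 m/s)
λ = 1.01 × 10^-14 m

Since v = 3.3% of c < 10% of c, relativistic corrections are NOT significant and this non-relativistic result is a good approximation.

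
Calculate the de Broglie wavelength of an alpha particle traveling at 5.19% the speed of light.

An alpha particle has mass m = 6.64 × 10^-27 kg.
6.41 × 10^-15 m

Using the de Broglie relation λ = h/(mv):

v = 5.19% × c = 1.556 × 10^7 m/s

λ = h/(mv)
λ = (6.626 × 10^-34 J·s) / (6.64 × 10^-27 kg × 1.556 × 10^7 m/s)
λ = 6.41 × 10^-15 m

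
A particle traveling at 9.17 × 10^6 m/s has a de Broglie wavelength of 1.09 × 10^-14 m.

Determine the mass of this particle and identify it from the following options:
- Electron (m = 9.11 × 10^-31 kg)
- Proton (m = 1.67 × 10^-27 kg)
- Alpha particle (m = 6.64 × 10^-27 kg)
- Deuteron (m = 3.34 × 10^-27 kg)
The particle is an alpha particle.

From λ = h/(mv), solve for mass:

m = h/(λv)
m = (6.626 × 10^-34 J·s) / (1.09 × 10^-14 m × 9.17 × 10^6 m/s)
m = 6.63 × 10^-27 kg

Comparing with the listed masses, this is closest to an alpha particle.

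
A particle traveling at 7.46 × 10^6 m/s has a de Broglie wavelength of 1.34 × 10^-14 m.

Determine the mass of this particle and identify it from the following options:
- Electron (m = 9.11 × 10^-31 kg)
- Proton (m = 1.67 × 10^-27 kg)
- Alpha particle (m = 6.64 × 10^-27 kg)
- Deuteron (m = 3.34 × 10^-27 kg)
The particle is an alpha particle.

From λ = h/(mv), solve for mass:

m = h/(λv)
m = (6.626 × 10^-34 J·s) / (1.34 × 10^-14 m × 7.46 × 10^6 m/s)
m = 6.63 × 10^-27 kg

Comparing with the listed masses, this is closest to an alpha particle.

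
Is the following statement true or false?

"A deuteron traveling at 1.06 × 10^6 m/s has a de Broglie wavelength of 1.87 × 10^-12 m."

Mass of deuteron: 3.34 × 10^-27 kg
False

The claim is incorrect.

Using λ = h/(mv):
λ = (6.626 × 10^-34 J·s) / (3.34 × 10^-27 kg × 1.06 × 10^6 m/s)
λ = 1.87 × 10^-13 m

The actual wavelength differs from the claimed 1.87 × 10^-12 m.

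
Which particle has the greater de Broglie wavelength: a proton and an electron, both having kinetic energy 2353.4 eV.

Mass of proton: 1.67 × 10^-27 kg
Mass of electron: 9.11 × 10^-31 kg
The electron has the longer wavelength.

Using λ = h/√(2mKE):

For proton: λ₁ = h/√(2m₁KE) = 5.90 × 10^-13 m
For electron: λ₂ = h/√(2m₂KE) = 2.53 × 10^-11 m

Since λ ∝ 1/√m at constant kinetic energy, the lighter particle has the longer wavelength.

The electron has the longer de Broglie wavelength.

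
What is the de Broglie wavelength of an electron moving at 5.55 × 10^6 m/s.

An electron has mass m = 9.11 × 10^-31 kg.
1.31 × 10^-10 m

Using the de Broglie relation λ = h/(mv):

λ = h/(mv)
λ = (6.626 × 10^-34 J·s) / (9.11 × 10^-31 kg × 5.55 × 10^6 m/s)
λ = 1.31 × 10^-10 m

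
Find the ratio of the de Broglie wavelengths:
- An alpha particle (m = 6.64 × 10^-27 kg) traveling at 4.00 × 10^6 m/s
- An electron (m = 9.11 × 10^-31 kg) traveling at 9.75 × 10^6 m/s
λ₁/λ₂ = 3.34 × 10^-4

Using λ = h/(mv):

λ₁ = h/(m₁v₁) = 2.49 × 10^-14 m
λ₂ = h/(m₂v₂) = 7.46 × 10^-11 m

Ratio λ₁/λ₂ = (m₂v₂)/(m₁v₁)
         = (9.11 × 10^-31 kg × 9.75 × 10^6 m/s) / (6.64 × 10^-27 kg × 4.00 × 10^6 m/s)
         = 3.34 × 10^-4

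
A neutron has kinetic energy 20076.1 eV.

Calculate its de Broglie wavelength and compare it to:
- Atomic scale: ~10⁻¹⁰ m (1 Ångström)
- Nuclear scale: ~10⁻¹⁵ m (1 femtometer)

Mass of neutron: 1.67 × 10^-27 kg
λ = 2.02 × 10^-13 m, which is between nuclear and atomic scales.

Using λ = h/√(2mKE):

KE = 20076.1 eV = 3.217 × 10^-15 J

λ = h/√(2mKE)
λ = (6.626 × 10^-34 J·s) / √(2 × 1.67 × 10^-27 kg × 3.217 × 10^-15 J)
λ = 2.02 × 10^-13 m

Comparison:
- Atomic scale (10⁻¹⁰ m): λ is 0.002× this size
- Nuclear scale (10⁻¹⁵ m): λ is 2e+02× this size

The wavelength is between nuclear and atomic scales.

This wavelength is appropriate for probing atomic structure but too large for nuclear physics experiments.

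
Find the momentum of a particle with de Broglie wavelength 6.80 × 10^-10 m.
9.74 × 10^-25 kg·m/s

From the de Broglie relation λ = h/p, we solve for p:

p = h/λ
p = (6.626 × 10^-34 J·s) / (6.80 × 10^-10 m)
p = 9.74 × 10^-25 kg·m/s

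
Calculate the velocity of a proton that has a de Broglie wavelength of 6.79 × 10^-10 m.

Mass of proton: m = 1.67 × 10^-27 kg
5.84 × 10^2 m/s

From the de Broglie relation λ = h/(mv), we solve for v:

v = h/(mλ)
v = (6.626 × 10^-34 J·s) / (1.67 × 10^-27 kg × 6.79 × 10^-10 m)
v = 5.84 × 10^2 m/s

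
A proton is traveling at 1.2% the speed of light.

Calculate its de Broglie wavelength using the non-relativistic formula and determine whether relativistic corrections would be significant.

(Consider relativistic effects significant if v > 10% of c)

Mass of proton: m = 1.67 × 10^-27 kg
No, relativistic corrections are not needed.

Using the non-relativistic de Broglie formula λ = h/(mv):

v = 1.2% × c = 3.598 × 10^6 m/s

λ = h/(mv)
λ = (6.626 × 10^-34 J·s) / (1.67 × 10^-27 kg × 3.598 × 10^6 m/s)
λ = 1.10 × 10^-13 m

Since v = 1.2% of c < 10% of c, relativistic corrections are NOT significant and this non-relativistic result is a good approximation.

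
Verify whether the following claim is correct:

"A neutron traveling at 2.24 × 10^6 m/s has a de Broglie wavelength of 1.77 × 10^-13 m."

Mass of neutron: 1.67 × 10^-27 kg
True

The claim is correct.

Using λ = h/(mv):
λ = (6.626 × 10^-34 J·s) / (1.67 × 10^-27 kg × 2.24 × 10^6 m/s)
λ = 1.77 × 10^-13 m

This matches the claimed value.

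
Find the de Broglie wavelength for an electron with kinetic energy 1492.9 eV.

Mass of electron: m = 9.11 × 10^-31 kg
3.17 × 10^-11 m

Using λ = h/√(2mKE):

First convert KE to Joules: KE = 1492.9 eV = 2.392 × 10^-16 J

λ = h/√(2mKE)
λ = (6.626 × 10^-34 J·s) / √(2 × 9.11 × 10^-31 kg × 2.392 × 10^-16 J)
λ = 3.17 × 10^-11 m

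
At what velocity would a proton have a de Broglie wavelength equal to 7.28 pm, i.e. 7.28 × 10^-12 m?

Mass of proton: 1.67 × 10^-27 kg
5.45 × 10^4 m/s

From λ = h/(mv), solve for v:

v = h/(mλ)
v = (6.626 × 10^-34 J·s) / (1.67 × 10^-27 kg × 7.28 × 10^-12 m)
v = 5.45 × 10^4 m/s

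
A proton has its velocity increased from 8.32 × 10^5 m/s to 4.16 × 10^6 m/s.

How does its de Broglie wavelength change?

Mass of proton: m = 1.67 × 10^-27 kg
The wavelength decreases by a factor of 5.

Using λ = h/(mv):

Initial wavelength: λ₁ = h/(mv₁) = 4.77 × 10^-13 m
Final wavelength: λ₂ = h/(mv₂) = 9.54 × 10^-14 m

Since λ ∝ 1/v, when velocity increases by a factor of 5, the wavelength decreases by a factor of 5.

λ₂/λ₁ = v₁/v₂ = 1/5

The wavelength decreases by a factor of 5.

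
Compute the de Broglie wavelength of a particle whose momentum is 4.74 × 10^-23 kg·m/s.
1.40 × 10^-11 m

Using the de Broglie relation λ = h/p:

λ = h/p
λ = (6.626 × 10^-34 J·s) / (4.74 × 10^-23 kg·m/s)
λ = 1.40 × 10^-11 m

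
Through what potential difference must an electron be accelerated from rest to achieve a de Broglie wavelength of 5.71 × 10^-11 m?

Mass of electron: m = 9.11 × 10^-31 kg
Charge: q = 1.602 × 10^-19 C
461 V

From λ = h/√(2mqV), we solve for V:

λ² = h²/(2mqV)
V = h²/(2mqλ²)
V = (6.626 × 10^-34 J·s)² / (2 × 9.11 × 10^-31 kg × 1.602 × 10^-19 C × (5.71 × 10^-11 m)²)
V = 461 V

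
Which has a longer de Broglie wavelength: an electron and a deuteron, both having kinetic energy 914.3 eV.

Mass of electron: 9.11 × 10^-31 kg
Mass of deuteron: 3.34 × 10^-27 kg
The electron has the longer wavelength.

Using λ = h/√(2mKE):

For electron: λ₁ = h/√(2m₁KE) = 4.06 × 10^-11 m
For deuteron: λ₂ = h/√(2m₂KE) = 6.70 × 10^-13 m

Since λ ∝ 1/√m at constant kinetic energy, the lighter particle has the longer wavelength.

The electron has the longer de Broglie wavelength.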